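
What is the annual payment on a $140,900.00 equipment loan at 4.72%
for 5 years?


Formula: PMT = PV * r / (1 - (1+r)^(-n))
Denominator: 1 - (1 + 0.0472)^(-5) = 0.205943
Numerator: $140,900.00 * 0.0472 = 6650.48
PMT = 6650.48 / 0.205943 = $32,292.86

$32,292.86


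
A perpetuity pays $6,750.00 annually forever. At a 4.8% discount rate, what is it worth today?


Formula: PV = C / r
Substituting: PV = $6,750.00 / 0.048
PV = $140,625.00

$140,625.00


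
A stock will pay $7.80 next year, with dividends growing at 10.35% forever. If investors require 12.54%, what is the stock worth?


Formula: P = D1 / (r - g)
Spread: r - g = 0.1254 - 0.1035 = 0.0219
Substituting: P = $7.80 / 0.0219
P = $356.16

$356.16


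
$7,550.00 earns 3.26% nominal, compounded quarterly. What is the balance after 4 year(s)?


Formula: FV = P * (1 + r/m)^(m*t)
Period rate: r/m = 0.0326 / 4 = 0.00815
Total periods: m*t = 4 * 4 = 16
Growth factor: (1 + 0.00815)^16 = 1.138682
FV = $7,550.00 * 1.138682 = $8,597.05

$8,597.05


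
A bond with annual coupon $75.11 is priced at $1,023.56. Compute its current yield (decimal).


Formula: Current yield = annual coupon / price
Substituting: CY = $75.11 / $1,023.56
CY = 0.073381

0.073381


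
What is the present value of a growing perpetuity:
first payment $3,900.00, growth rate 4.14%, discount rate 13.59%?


Formula: PV = C / (r - g)
Spread: r - g = 0.1359 - 0.0414 = 0.0945
Substituting: PV = $3,900.00 / 0.0945
PV = $41,269.84

$41,269.84


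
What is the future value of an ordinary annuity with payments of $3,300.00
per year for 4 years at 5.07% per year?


Formula: FV = PMT * ((1+r)^n - 1) / r
Growth factor: (1 + 0.0507)^4 = 1.218751
Numerator: 1.218751 - 1 = 0.218751
FV = $3,300.00 * 0.218751 / 0.0507 = $14,238.22

$14,238.22


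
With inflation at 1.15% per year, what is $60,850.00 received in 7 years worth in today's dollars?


Formula: Real value = nominal / (1 + inflation)^years
Price level: (1 + 0.0115)^7 = 1.083331
Real value = $60,850.00 / 1.083331 = $56,169.35

$56,169.35


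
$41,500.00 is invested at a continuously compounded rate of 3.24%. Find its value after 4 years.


Formula: FV = P * e^(r*t)
Exponent: r*t = 0.0324 * 4 = 0.1296
e^(0.1296) = 1.138373
FV = $41,500.00 * 1.138373 = $47,242.48

$47,242.48


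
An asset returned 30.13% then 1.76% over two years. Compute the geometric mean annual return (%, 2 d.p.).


Formula: Geometric mean = ((1+r1)*(1+r2))^(1/2) - 1
Product: (1 + 0.3013) * (1 + 0.0176) = 1.3013 * 1.0176 = 1.324203
Square root: 1.324203^0.5 = 1.15074
Geometric mean = 1.15074 - 1 = 0.15074
As percentage: 15.07%

15.07%


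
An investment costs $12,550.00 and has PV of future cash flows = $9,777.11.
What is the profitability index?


Formula: PI = PV(cash flows) / initial investment
Substituting: PI = $9,777.11 / $12,550.00
PI = 0.7791

0.7791


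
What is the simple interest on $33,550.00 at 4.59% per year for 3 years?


Formula: I = P * r * t
Substituting: I = $33,550.00 * 0.0459 * 3
Step: I = $33,550.00 * 0.1377
I = $4,619.84

$4,619.84


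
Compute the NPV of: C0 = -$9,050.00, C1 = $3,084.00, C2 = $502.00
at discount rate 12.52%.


Formula: NPV = C0 + C1/(1+r) + C2/(1+r)^2
Discount C1: $3,084.00 / (1 + 0.1252) = $2,740.85
Discount C2: $502.00 / (1 + 0.1252)^2 = $396.50
NPV = -$9,050.00 + $2,740.85 + $396.50 = -$5,912.65

-$5,912.65


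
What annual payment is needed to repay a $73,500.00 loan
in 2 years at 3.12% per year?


Formula: PMT = PV * r / (1 - (1+r)^(-n))
Denominator: 1 - (1 + 0.0312)^(-2) = 0.059597
Numerator: $73,500.00 * 0.0312 = 2293.2
PMT = 2293.2 / 0.059597 = $38,478.71

$38,478.71


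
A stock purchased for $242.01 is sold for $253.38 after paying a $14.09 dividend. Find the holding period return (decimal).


Formula: HPR = (P1 - P0 + D) / P0
Gain: $253.38 - $242.01 + $14.09 = $25.46
HPR = $25.46 / $242.01 = 0.1052

0.1052


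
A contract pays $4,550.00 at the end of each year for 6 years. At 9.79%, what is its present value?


Formula: PV = PMT * (1 - (1+r)^(-n)) / r
Discount factor: (1 + 0.0979)^(-6) = 0.570983
Bracket: 1 - 0.570983 = 0.429017
PV = $4,550.00 * 0.429017 / 0.0979 = $19,938.99

$19,938.99


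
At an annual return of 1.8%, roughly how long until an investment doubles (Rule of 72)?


Formula: Years ≈ 72 / r
Substituting: Years ≈ 72 / 1.8
Years ≈ 40.0

40.0 years


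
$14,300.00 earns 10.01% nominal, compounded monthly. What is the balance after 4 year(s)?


Formula: FV = P * (1 + r/m)^(m*t)
Period rate: r/m = 0.1001 / 12 = 0.008342
Total periods: m*t = 12 * 4 = 48
Growth factor: (1 + 0.008342)^48 = 1.489945
FV = $14,300.00 * 1.489945 = $21,306.21

$21,306.21


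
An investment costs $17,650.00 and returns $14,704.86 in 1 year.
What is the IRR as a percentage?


Formula: IRR = C1/C0 - 1
Substituting: IRR = $14,704.86 / $17,650.00 - 1
Ratio: 0.833137 - 1 = -0.166863
IRR = -16.6863%

-16.6863%


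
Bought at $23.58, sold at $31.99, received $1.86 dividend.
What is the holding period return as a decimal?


Formula: HPR = (P1 - P0 + D) / P0
Gain: $31.99 - $23.58 + $1.86 = $10.27
HPR = $10.27 / $23.58 = 0.4355

0.4355


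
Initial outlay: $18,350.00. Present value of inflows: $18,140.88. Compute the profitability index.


Formula: PI = PV(cash flows) / initial investment
Substituting: PI = $18,140.88 / $18,350.00
PI = 0.9886

0.9886


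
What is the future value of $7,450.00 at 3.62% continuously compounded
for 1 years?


Formula: FV = P * e^(r*t)
Exponent: r*t = 0.0362 * 1 = 0.0362
e^(0.0362) = 1.036863
FV = $7,450.00 * 1.036863 = $7,724.63

$7,724.63


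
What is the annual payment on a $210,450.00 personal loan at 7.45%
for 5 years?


Formula: PMT = PV * r / (1 - (1+r)^(-n))
Denominator: 1 - (1 + 0.0745)^(-5) = 0.301819
Numerator: $210,450.00 * 0.0745 = 15678.525
PMT = 15678.525 / 0.301819 = $51,946.74

$51,946.74


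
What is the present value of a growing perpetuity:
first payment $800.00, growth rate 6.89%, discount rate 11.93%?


Formula: PV = C / (r - g)
Spread: r - g = 0.1193 - 0.0689 = 0.0504
Substituting: PV = $800.00 / 0.0504
PV = $15,873.02

$15,873.02


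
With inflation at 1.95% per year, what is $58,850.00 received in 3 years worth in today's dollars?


Formula: Real value = nominal / (1 + inflation)^years
Price level: (1 + 0.0195)^3 = 1.059648
Real value = $58,850.00 / 1.059648 = $55,537.30

$55,537.30


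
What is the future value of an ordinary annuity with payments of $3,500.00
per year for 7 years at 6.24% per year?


Formula: FV = PMT * ((1+r)^n - 1) / r
Growth factor: (1 + 0.0624)^7 = 1.527624
Numerator: 1.527624 - 1 = 0.527624
FV = $3,500.00 * 0.527624 / 0.0624 = $29,594.29

$29,594.29


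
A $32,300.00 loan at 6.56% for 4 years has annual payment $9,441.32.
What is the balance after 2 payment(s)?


Formula: Balance = PV*(1+r)^k - PMT*((1+r)^k - 1)/r
Growth: (1 + 0.0656)^2 = 1.135503
Accumulated factor: ((1+r)^k - 1)/r = 2.0656
Balance = $32,300.00 * 1.135503 - $9,441.32 * 2.0656
Balance = $17,174.77

$17,174.77


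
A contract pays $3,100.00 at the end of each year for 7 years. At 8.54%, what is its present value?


Formula: PV = PMT * (1 - (1+r)^(-n)) / r
Discount factor: (1 + 0.0854)^(-7) = 0.563471
Bracket: 1 - 0.563471 = 0.436529
PV = $3,100.00 * 0.436529 / 0.0854 = $15,845.91

$15,845.91


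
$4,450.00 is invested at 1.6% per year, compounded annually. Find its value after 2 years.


Formula: FV = P * (1 + r)^n
Substituting: FV = $4,450.00 * (1 + 0.016)^2
Growth factor: (1.016)^2 = 1.032256
FV = $4,450.00 * 1.032256 = $4,593.54

$4,593.54


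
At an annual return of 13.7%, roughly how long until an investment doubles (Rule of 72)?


Formula: Years ≈ 72 / r
Substituting: Years ≈ 72 / 13.7
Years ≈ 5.3

5.3 years


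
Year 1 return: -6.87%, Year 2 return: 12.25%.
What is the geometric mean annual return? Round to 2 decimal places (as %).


Formula: Geometric mean = ((1+r1)*(1+r2))^(1/2) - 1
Product: (1 + -0.0687) * (1 + 0.1225) = 0.9313 * 1.1225 = 1.045384
Square root: 1.045384^0.5 = 1.02244
Geometric mean = 1.02244 - 1 = 0.02244
As percentage: 2.24%

2.24%


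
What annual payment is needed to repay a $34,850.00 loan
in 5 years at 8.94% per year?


Formula: PMT = PV * r / (1 - (1+r)^(-n))
Denominator: 1 - (1 + 0.0894)^(-5) = 0.348277
Numerator: $34,850.00 * 0.0894 = 3115.59
PMT = 3115.59 / 0.348277 = $8,945.73

$8,945.73


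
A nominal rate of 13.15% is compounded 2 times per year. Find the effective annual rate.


Formula: EAR = (1 + r/m)^m - 1
Period rate: r/m = 0.1315 / 2 = 0.06575
Compounding: (1 + 0.06575)^2 = 1.135823
EAR = 1.135823 - 1 = 0.135823

0.135823


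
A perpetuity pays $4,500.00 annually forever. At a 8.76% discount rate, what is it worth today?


Formula: PV = C / r
Substituting: PV = $4,500.00 / 0.0876
PV = $51,369.86

$51,369.86


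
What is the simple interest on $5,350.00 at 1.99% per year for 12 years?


Formula: I = P * r * t
Substituting: I = $5,350.00 * 0.0199 * 12
Step: I = $5,350.00 * 0.2388
I = $1,277.58

$1,277.58


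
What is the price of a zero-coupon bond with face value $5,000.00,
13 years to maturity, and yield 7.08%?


Formula: Price = FV / (1 + r)^n
Substituting: Price = $5,000.00 / (1 + 0.0708)^13
Discount factor: (1.0708)^13 = 2.433373
Price = $5,000.00 / 2.433373 = $2,054.76

$2,054.76


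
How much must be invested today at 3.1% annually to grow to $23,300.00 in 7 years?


Formula: PV = FV / (1 + r)^n
Substituting: PV = $23,300.00 / (1 + 0.031)^7
Discount factor: (1.031)^7 = 1.238257
PV = $23,300.00 / 1.238257 = $18,816.78

$18,816.78


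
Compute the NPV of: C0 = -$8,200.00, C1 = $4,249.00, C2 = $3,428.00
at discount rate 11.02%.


Formula: NPV = C0 + C1/(1+r) + C2/(1+r)^2
Discount C1: $4,249.00 / (1 + 0.1102) = $3,827.24
Discount C2: $3,428.00 / (1 + 0.1102)^2 = $2,781.24
NPV = -$8,200.00 + $3,827.24 + $2,781.24 = -$1,591.52

-$1,591.52


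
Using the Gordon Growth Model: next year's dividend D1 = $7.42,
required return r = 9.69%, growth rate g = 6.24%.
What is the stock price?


Formula: P = D1 / (r - g)
Spread: r - g = 0.0969 - 0.0624 = 0.0345
Substituting: P = $7.42 / 0.0345
P = $215.07

$215.07


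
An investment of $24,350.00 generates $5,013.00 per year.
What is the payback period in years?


Formula: Payback = investment / annual cash flow
Substituting: Payback = $24,350.00 / $5,013.00
Payback = 4.8574 years

4.8574 years


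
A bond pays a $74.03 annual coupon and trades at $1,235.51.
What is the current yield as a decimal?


Formula: Current yield = annual coupon / price
Substituting: CY = $74.03 / $1,235.51
CY = 0.059919

0.059919


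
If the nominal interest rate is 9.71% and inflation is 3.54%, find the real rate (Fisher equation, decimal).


Formula: (1 + r_real) = (1 + r_nom) / (1 + inflation)
Substituting: (1 + r_real) = 1.0971 / 1.0354
(1 + r_real) = 1.05959
r_real = 1.05959 - 1 = 0.05959

0.05959


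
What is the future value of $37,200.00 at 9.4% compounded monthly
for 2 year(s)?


Formula: FV = P * (1 + r/m)^(m*t)
Period rate: r/m = 0.094 / 12 = 0.007833
Total periods: m*t = 12 * 2 = 24
Growth factor: (1 + 0.007833)^24 = 1.20595
FV = $37,200.00 * 1.20595 = $44,861.33

$44,861.33


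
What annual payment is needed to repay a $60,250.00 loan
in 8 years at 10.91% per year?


Formula: PMT = PV * r / (1 - (1+r)^(-n))
Denominator: 1 - (1 + 0.1091)^(-8) = 0.563249
Numerator: $60,250.00 * 0.1091 = 6573.275
PMT = 6573.275 / 0.563249 = $11,670.29

$11,670.29


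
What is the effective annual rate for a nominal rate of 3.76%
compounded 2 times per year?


Formula: EAR = (1 + r/m)^m - 1
Period rate: r/m = 0.0376 / 2 = 0.0188
Compounding: (1 + 0.0188)^2 = 1.037953
EAR = 1.037953 - 1 = 0.037953

0.037953


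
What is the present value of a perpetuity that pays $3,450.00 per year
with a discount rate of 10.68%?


Formula: PV = C / r
Substituting: PV = $3,450.00 / 0.1068
PV = $32,303.37

$32,303.37


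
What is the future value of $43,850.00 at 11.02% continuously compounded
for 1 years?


Formula: FV = P * e^(r*t)
Exponent: r*t = 0.1102 * 1 = 0.1102
e^(0.1102) = 1.116501
FV = $43,850.00 * 1.116501 = $48,958.58

$48,958.58


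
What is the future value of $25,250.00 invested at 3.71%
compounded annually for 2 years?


Formula: FV = P * (1 + r)^n
Substituting: FV = $25,250.00 * (1 + 0.0371)^2
Growth factor: (1.0371)^2 = 1.075576
FV = $25,250.00 * 1.075576 = $27,158.30

$27,158.30


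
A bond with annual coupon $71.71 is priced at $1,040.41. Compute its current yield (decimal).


Formula: Current yield = annual coupon / price
Substituting: CY = $71.71 / $1,040.41
CY = 0.068925

0.068925


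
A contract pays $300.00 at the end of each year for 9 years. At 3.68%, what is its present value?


Formula: PV = PMT * (1 - (1+r)^(-n)) / r
Discount factor: (1 + 0.0368)^(-9) = 0.722346
Bracket: 1 - 0.722346 = 0.277654
PV = $300.00 * 0.277654 / 0.0368 = $2,263.49

$2,263.49


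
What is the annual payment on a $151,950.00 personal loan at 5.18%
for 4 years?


Formula: PMT = PV * r / (1 - (1+r)^(-n))
Denominator: 1 - (1 + 0.0518)^(-4) = 0.182915
Numerator: $151,950.00 * 0.0518 = 7871.01
PMT = 7871.01 / 0.182915 = $43,031.01

$43,031.01


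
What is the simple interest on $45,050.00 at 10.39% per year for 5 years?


Formula: I = P * r * t
Substituting: I = $45,050.00 * 0.1039 * 5
Step: I = $45,050.00 * 0.5195
I = $23,403.48

$23,403.48


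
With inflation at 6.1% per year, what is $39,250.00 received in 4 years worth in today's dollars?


Formula: Real value = nominal / (1 + inflation)^years
Price level: (1 + 0.061)^4 = 1.267248
Real value = $39,250.00 / 1.267248 = $30,972.63

$30,972.63


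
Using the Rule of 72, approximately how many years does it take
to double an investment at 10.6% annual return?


Formula: Years ≈ 72 / r
Substituting: Years ≈ 72 / 10.6
Years ≈ 6.8

6.8 years


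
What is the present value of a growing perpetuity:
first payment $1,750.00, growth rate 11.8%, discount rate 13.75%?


Formula: PV = C / (r - g)
Spread: r - g = 0.1375 - 0.118 = 0.0195
Substituting: PV = $1,750.00 / 0.0195
PV = $89,743.59

$89,743.59


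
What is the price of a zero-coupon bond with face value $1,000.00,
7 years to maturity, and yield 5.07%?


Formula: Price = FV / (1 + r)^n
Substituting: Price = $1,000.00 / (1 + 0.0507)^7
Discount factor: (1.0507)^7 = 1.41368
Price = $1,000.00 / 1.41368 = $707.37

$707.37


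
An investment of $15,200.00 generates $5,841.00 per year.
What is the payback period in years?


Formula: Payback = investment / annual cash flow
Substituting: Payback = $15,200.00 / $5,841.00
Payback = 2.6023 years

2.6023 years


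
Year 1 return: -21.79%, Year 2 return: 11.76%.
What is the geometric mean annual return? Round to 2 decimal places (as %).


Formula: Geometric mean = ((1+r1)*(1+r2))^(1/2) - 1
Product: (1 + -0.2179) * (1 + 0.1176) = 0.7821 * 1.1176 = 0.874075
Square root: 0.874075^0.5 = 0.93492
Geometric mean = 0.93492 - 1 = -0.06508
As percentage: -6.51%

-6.51%


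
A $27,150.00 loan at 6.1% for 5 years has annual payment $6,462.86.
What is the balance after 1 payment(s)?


Formula: Balance = PV*(1+r)^k - PMT*((1+r)^k - 1)/r
Growth: (1 + 0.061)^1 = 1.061
Accumulated factor: ((1+r)^k - 1)/r = 1.0
Balance = $27,150.00 * 1.061 - $6,462.86 * 1.0
Balance = $22,343.29

$22,343.29


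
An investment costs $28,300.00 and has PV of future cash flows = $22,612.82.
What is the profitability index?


Formula: PI = PV(cash flows) / initial investment
Substituting: PI = $22,612.82 / $28,300.00
PI = 0.799

0.799


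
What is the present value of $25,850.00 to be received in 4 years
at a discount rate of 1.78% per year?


Formula: PV = FV / (1 + r)^n
Substituting: PV = $25,850.00 / (1 + 0.0178)^4
Discount factor: (1.0178)^4 = 1.073124
PV = $25,850.00 / 1.073124 = $24,088.56

$24,088.56


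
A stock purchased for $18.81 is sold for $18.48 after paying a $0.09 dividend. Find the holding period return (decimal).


Formula: HPR = (P1 - P0 + D) / P0
Gain: $18.48 - $18.81 + $0.09 = -$0.24
HPR = -$0.24 / $18.81 = -0.0128

-0.0128


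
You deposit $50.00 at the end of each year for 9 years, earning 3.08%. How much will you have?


Formula: FV = PMT * ((1+r)^n - 1) / r
Growth factor: (1 + 0.0308)^9 = 1.313922
Numerator: 1.313922 - 1 = 0.313922
FV = $50.00 * 0.313922 / 0.0308 = $509.61

$509.61


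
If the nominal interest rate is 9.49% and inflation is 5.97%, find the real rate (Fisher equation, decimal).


Formula: (1 + r_real) = (1 + r_nom) / (1 + inflation)
Substituting: (1 + r_real) = 1.0949 / 1.0597
(1 + r_real) = 1.033217
r_real = 1.033217 - 1 = 0.033217

0.033217


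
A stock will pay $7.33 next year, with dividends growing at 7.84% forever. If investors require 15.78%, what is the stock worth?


Formula: P = D1 / (r - g)
Spread: r - g = 0.1578 - 0.0784 = 0.0794
Substituting: P = $7.33 / 0.0794
P = $92.32

$92.32


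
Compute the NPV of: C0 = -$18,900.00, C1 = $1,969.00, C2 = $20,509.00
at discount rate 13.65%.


Formula: NPV = C0 + C1/(1+r) + C2/(1+r)^2
Discount C1: $1,969.00 / (1 + 0.1365) = $1,732.51
Discount C2: $20,509.00 / (1 + 0.1365)^2 = $15,878.36
NPV = -$18,900.00 + $1,732.51 + $15,878.36 = -$1,289.13

-$1,289.13


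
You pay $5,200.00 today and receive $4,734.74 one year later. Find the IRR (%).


Formula: IRR = C1/C0 - 1
Substituting: IRR = $4,734.74 / $5,200.00 - 1
Ratio: 0.910527 - 1 = -0.089473
IRR = -8.9473%

-8.9473%


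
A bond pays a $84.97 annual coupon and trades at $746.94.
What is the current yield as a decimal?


Formula: Current yield = annual coupon / price
Substituting: CY = $84.97 / $746.94
CY = 0.113757

0.113757


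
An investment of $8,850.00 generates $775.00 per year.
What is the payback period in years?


Formula: Payback = investment / annual cash flow
Substituting: Payback = $8,850.00 / $775.00
Payback = 11.4194 years

11.4194 years


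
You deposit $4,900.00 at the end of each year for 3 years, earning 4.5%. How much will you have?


Formula: FV = PMT * ((1+r)^n - 1) / r
Growth factor: (1 + 0.045)^3 = 1.141166
Numerator: 1.141166 - 1 = 0.141166
FV = $4,900.00 * 0.141166 / 0.045 = $15,371.42

$15,371.42


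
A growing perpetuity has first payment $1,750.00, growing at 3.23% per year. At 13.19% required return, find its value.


Formula: PV = C / (r - g)
Spread: r - g = 0.1319 - 0.0323 = 0.0996
Substituting: PV = $1,750.00 / 0.0996
PV = $17,570.28

$17,570.28


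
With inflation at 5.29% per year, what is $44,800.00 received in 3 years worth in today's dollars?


Formula: Real value = nominal / (1 + inflation)^years
Price level: (1 + 0.0529)^3 = 1.167243
Real value = $44,800.00 / 1.167243 = $38,381.03

$38,381.03


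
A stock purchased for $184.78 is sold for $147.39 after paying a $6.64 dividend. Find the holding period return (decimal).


Formula: HPR = (P1 - P0 + D) / P0
Gain: $147.39 - $184.78 + $6.64 = -$30.75
HPR = -$30.75 / $184.78 = -0.1664

-0.1664


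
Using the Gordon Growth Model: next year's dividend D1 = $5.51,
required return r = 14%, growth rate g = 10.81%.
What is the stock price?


Formula: P = D1 / (r - g)
Spread: r - g = 0.14 - 0.1081 = 0.0319
Substituting: P = $5.51 / 0.0319
P = $172.73

$172.73


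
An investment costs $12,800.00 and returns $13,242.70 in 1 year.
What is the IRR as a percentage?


Formula: IRR = C1/C0 - 1
Substituting: IRR = $13,242.70 / $12,800.00 - 1
Ratio: 1.034586 - 1 = 0.034586
IRR = 3.4586%

3.4586%


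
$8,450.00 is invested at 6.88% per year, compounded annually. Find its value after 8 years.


Formula: FV = P * (1 + r)^n
Substituting: FV = $8,450.00 * (1 + 0.0688)^8
Growth factor: (1.0688)^8 = 1.702831
FV = $8,450.00 * 1.702831 = $14,388.92

$14,388.92


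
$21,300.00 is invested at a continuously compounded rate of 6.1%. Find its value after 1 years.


Formula: FV = P * e^(r*t)
Exponent: r*t = 0.061 * 1 = 0.061
e^(0.061) = 1.062899
FV = $21,300.00 * 1.062899 = $22,639.75

$22,639.75


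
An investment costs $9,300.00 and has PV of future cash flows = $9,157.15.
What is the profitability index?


Formula: PI = PV(cash flows) / initial investment
Substituting: PI = $9,157.15 / $9,300.00
PI = 0.9846

0.9846


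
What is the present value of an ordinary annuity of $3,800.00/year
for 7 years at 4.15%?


Formula: PV = PMT * (1 - (1+r)^(-n)) / r
Discount factor: (1 + 0.0415)^(-7) = 0.75229
Bracket: 1 - 0.75229 = 0.24771
PV = $3,800.00 * 0.24771 / 0.0415 = $22,681.91

$22,681.91


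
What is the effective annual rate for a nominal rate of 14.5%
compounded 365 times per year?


Formula: EAR = (1 + r/m)^m - 1
Period rate: r/m = 0.145 / 365 = 0.000397
Compounding: (1 + 0.000397)^365 = 1.156006
EAR = 1.156006 - 1 = 0.156006

0.156006


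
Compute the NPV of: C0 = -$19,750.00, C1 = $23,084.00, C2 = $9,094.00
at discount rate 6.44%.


Formula: NPV = C0 + C1/(1+r) + C2/(1+r)^2
Discount C1: $23,084.00 / (1 + 0.0644) = $21,687.34
Discount C2: $9,094.00 / (1 + 0.0644)^2 = $8,026.85
NPV = -$19,750.00 + $21,687.34 + $8,026.85 = $9,964.19

$9,964.19


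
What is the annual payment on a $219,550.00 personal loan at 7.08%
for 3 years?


Formula: PMT = PV * r / (1 - (1+r)^(-n))
Denominator: 1 - (1 + 0.0708)^(-3) = 0.18553
Numerator: $219,550.00 * 0.0708 = 15544.14
PMT = 15544.14 / 0.18553 = $83,782.20

$83,782.20


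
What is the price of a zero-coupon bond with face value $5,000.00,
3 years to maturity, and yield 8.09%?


Formula: Price = FV / (1 + r)^n
Substituting: Price = $5,000.00 / (1 + 0.0809)^3
Discount factor: (1.0809)^3 = 1.262864
Price = $5,000.00 / 1.262864 = $3,959.25

$3,959.25


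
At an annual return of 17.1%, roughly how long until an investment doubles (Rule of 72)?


Formula: Years ≈ 72 / r
Substituting: Years ≈ 72 / 17.1
Years ≈ 4.2

4.2 years


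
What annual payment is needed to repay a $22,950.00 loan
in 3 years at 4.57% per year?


Formula: PMT = PV * r / (1 - (1+r)^(-n))
Denominator: 1 - (1 + 0.0457)^(-3) = 0.125462
Numerator: $22,950.00 * 0.0457 = 1048.815
PMT = 1048.815 / 0.125462 = $8,359.62

$8,359.62


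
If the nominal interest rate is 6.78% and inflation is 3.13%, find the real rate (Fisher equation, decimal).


Formula: (1 + r_real) = (1 + r_nom) / (1 + inflation)
Substituting: (1 + r_real) = 1.0678 / 1.0313
(1 + r_real) = 1.035392
r_real = 1.035392 - 1 = 0.035392

0.035392


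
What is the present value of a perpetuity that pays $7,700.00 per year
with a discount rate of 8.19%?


Formula: PV = C / r
Substituting: PV = $7,700.00 / 0.0819
PV = $94,017.09

$94,017.09


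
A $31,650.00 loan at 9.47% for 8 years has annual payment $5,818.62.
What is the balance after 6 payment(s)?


Formula: Balance = PV*(1+r)^k - PMT*((1+r)^k - 1)/r
Growth: (1 + 0.0947)^6 = 1.72096
Accumulated factor: ((1+r)^k - 1)/r = 7.613091
Balance = $31,650.00 * 1.72096 - $5,818.62 * 7.613091
Balance = $10,170.69

$10,170.69


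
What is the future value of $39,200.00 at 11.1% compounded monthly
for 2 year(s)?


Formula: FV = P * (1 + r/m)^(m*t)
Period rate: r/m = 0.111 / 12 = 0.00925
Total periods: m*t = 12 * 2 = 24
Growth factor: (1 + 0.00925)^24 = 1.247298
FV = $39,200.00 * 1.247298 = $48,894.08

$48,894.08


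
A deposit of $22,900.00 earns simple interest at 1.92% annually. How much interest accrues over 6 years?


Formula: I = P * r * t
Substituting: I = $22,900.00 * 0.0192 * 6
Step: I = $22,900.00 * 0.1152
I = $2,638.08

$2,638.08


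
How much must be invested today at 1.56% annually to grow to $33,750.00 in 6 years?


Formula: PV = FV / (1 + r)^n
Substituting: PV = $33,750.00 / (1 + 0.0156)^6
Discount factor: (1.0156)^6 = 1.097327
PV = $33,750.00 / 1.097327 = $30,756.55

$30,756.55


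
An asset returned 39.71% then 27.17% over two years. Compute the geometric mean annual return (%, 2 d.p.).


Formula: Geometric mean = ((1+r1)*(1+r2))^(1/2) - 1
Product: (1 + 0.3971) * (1 + 0.2717) = 1.3971 * 1.2717 = 1.776692
Square root: 1.776692^0.5 = 1.332926
Geometric mean = 1.332926 - 1 = 0.332926
As percentage: 33.29%

33.29%


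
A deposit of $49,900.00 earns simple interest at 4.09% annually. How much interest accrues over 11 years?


Formula: I = P * r * t
Substituting: I = $49,900.00 * 0.0409 * 11
Step: I = $49,900.00 * 0.4499
I = $22,450.01

$22,450.01


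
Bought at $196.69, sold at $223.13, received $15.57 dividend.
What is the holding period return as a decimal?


Formula: HPR = (P1 - P0 + D) / P0
Gain: $223.13 - $196.69 + $15.57 = $42.01
HPR = $42.01 / $196.69 = 0.2136

0.2136


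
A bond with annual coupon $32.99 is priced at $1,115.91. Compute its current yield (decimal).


Formula: Current yield = annual coupon / price
Substituting: CY = $32.99 / $1,115.91
CY = 0.029563

0.029563


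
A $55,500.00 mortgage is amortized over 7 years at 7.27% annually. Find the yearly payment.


Formula: PMT = PV * r / (1 - (1+r)^(-n))
Denominator: 1 - (1 + 0.0727)^(-7) = 0.38814
Numerator: $55,500.00 * 0.0727 = 4034.85
PMT = 4034.85 / 0.38814 = $10,395.35

$10,395.35


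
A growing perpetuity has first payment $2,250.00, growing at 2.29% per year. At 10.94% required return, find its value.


Formula: PV = C / (r - g)
Spread: r - g = 0.1094 - 0.0229 = 0.0865
Substituting: PV = $2,250.00 / 0.0865
PV = $26,011.56

$26,011.56


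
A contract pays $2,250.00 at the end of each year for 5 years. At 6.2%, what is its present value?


Formula: PV = PMT * (1 - (1+r)^(-n)) / r
Discount factor: (1 + 0.062)^(-5) = 0.740248
Bracket: 1 - 0.740248 = 0.259752
PV = $2,250.00 * 0.259752 / 0.062 = $9,426.47

$9,426.47


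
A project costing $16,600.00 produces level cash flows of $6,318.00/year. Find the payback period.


Formula: Payback = investment / annual cash flow
Substituting: Payback = $16,600.00 / $6,318.00
Payback = 2.6274 years

2.6274 years


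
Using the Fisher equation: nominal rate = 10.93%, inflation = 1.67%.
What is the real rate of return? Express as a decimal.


Formula: (1 + r_real) = (1 + r_nom) / (1 + inflation)
Substituting: (1 + r_real) = 1.1093 / 1.0167
(1 + r_real) = 1.091079
r_real = 1.091079 - 1 = 0.091079

0.091079


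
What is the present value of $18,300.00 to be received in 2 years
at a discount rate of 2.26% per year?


Formula: PV = FV / (1 + r)^n
Substituting: PV = $18,300.00 / (1 + 0.0226)^2
Discount factor: (1.0226)^2 = 1.045711
PV = $18,300.00 / 1.045711 = $17,500.06

$17,500.06


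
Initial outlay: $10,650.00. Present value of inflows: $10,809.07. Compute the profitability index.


Formula: PI = PV(cash flows) / initial investment
Substituting: PI = $10,809.07 / $10,650.00
PI = 1.0149

1.0149


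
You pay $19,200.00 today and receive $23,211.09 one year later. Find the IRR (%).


Formula: IRR = C1/C0 - 1
Substituting: IRR = $23,211.09 / $19,200.00 - 1
Ratio: 1.208911 - 1 = 0.208911
IRR = 20.8911%

20.8911%


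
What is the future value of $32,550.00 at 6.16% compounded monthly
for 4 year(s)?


Formula: FV = P * (1 + r/m)^(m*t)
Period rate: r/m = 0.0616 / 12 = 0.005133
Total periods: m*t = 12 * 4 = 48
Growth factor: (1 + 0.005133)^48 = 1.278605
FV = $32,550.00 * 1.278605 = $41,618.60

$41,618.60


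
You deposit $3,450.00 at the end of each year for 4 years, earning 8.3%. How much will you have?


Formula: FV = PMT * ((1+r)^n - 1) / r
Growth factor: (1 + 0.083)^4 = 1.375669
Numerator: 1.375669 - 1 = 0.375669
FV = $3,450.00 * 0.375669 / 0.083 = $15,615.14

$15,615.14


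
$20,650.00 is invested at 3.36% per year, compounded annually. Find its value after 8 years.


Formula: FV = P * (1 + r)^n
Substituting: FV = $20,650.00 * (1 + 0.0336)^8
Growth factor: (1.0336)^8 = 1.302627
FV = $20,650.00 * 1.302627 = $26,899.24

$26,899.24


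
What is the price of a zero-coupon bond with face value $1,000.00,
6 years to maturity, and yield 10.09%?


Formula: Price = FV / (1 + r)^n
Substituting: Price = $1,000.00 / (1 + 0.1009)^6
Discount factor: (1.1009)^6 = 1.780276
Price = $1,000.00 / 1.780276 = $561.71

$561.71


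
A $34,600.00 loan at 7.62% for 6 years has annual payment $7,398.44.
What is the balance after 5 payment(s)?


Formula: Balance = PV*(1+r)^k - PMT*((1+r)^k - 1)/r
Growth: (1 + 0.0762)^5 = 1.44366
Accumulated factor: ((1+r)^k - 1)/r = 5.82231
Balance = $34,600.00 * 1.44366 - $7,398.44 * 5.82231
Balance = $6,874.62

$6,874.62


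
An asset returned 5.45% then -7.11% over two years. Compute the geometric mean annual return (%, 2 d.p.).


Formula: Geometric mean = ((1+r1)*(1+r2))^(1/2) - 1
Product: (1 + 0.0545) * (1 + -0.0711) = 1.0545 * 0.9289 = 0.979525
Square root: 0.979525^0.5 = 0.98971
Geometric mean = 0.98971 - 1 = -0.01029
As percentage: -1.03%

-1.03%


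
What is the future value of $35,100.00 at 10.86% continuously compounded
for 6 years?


Formula: FV = P * e^(r*t)
Exponent: r*t = 0.1086 * 6 = 0.6516
e^(0.6516) = 1.918608
FV = $35,100.00 * 1.918608 = $67,343.15

$67,343.15


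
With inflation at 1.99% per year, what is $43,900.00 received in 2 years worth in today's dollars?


Formula: Real value = nominal / (1 + inflation)^years
Price level: (1 + 0.0199)^2 = 1.040196
Real value = $43,900.00 / 1.040196 = $42,203.58

$42,203.58


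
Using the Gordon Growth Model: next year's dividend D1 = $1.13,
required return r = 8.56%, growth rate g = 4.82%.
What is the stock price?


Formula: P = D1 / (r - g)
Spread: r - g = 0.0856 - 0.0482 = 0.0374
Substituting: P = $1.13 / 0.0374
P = $30.21

$30.21


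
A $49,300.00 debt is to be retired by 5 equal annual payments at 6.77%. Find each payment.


Formula: PMT = PV * r / (1 - (1+r)^(-n))
Denominator: 1 - (1 + 0.0677)^(-5) = 0.279301
Numerator: $49,300.00 * 0.0677 = 3337.61
PMT = 3337.61 / 0.279301 = $11,949.86

$11,949.86


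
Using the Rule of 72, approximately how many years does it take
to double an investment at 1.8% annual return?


Formula: Years ≈ 72 / r
Substituting: Years ≈ 72 / 1.8
Years ≈ 40.0

40.0 years


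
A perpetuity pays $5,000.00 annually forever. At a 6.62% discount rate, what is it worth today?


Formula: PV = C / r
Substituting: PV = $5,000.00 / 0.0662
PV = $75,528.70

$75,528.70


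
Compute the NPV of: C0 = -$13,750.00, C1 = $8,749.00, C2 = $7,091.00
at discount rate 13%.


Formula: NPV = C0 + C1/(1+r) + C2/(1+r)^2
Discount C1: $8,749.00 / (1 + 0.13) = $7,742.48
Discount C2: $7,091.00 / (1 + 0.13)^2 = $5,553.29
NPV = -$13,750.00 + $7,742.48 + $5,553.29 = -$454.23

-$454.23


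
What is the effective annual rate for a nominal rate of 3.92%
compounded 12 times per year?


Formula: EAR = (1 + r/m)^m - 1
Period rate: r/m = 0.0392 / 12 = 0.003267
Compounding: (1 + 0.003267)^12 = 1.039912
EAR = 1.039912 - 1 = 0.039912

0.039912


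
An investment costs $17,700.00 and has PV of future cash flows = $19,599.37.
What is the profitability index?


Formula: PI = PV(cash flows) / initial investment
Substituting: PI = $19,599.37 / $17,700.00
PI = 1.1073

1.1073


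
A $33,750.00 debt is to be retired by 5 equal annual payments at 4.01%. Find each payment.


Formula: PMT = PV * r / (1 - (1+r)^(-n))
Denominator: 1 - (1 + 0.0401)^(-5) = 0.178468
Numerator: $33,750.00 * 0.0401 = 1353.375
PMT = 1353.375 / 0.178468 = $7,583.29

$7,583.29


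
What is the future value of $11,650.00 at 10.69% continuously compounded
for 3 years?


Formula: FV = P * e^(r*t)
Exponent: r*t = 0.1069 * 3 = 0.3207
e^(0.3207) = 1.378092
FV = $11,650.00 * 1.378092 = $16,054.77

$16,054.77


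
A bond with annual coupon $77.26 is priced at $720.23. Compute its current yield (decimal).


Formula: Current yield = annual coupon / price
Substituting: CY = $77.26 / $720.23
CY = 0.107271

0.107271


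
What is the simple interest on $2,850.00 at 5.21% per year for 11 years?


Formula: I = P * r * t
Substituting: I = $2,850.00 * 0.0521 * 11
Step: I = $2,850.00 * 0.5731
I = $1,633.34

$1,633.34


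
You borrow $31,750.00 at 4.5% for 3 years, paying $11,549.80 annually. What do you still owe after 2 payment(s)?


Formula: Balance = PV*(1+r)^k - PMT*((1+r)^k - 1)/r
Growth: (1 + 0.045)^2 = 1.092025
Accumulated factor: ((1+r)^k - 1)/r = 2.045
Balance = $31,750.00 * 1.092025 - $11,549.80 * 2.045
Balance = $11,052.45

$11,052.45


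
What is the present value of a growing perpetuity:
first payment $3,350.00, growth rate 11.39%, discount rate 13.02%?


Formula: PV = C / (r - g)
Spread: r - g = 0.1302 - 0.1139 = 0.0163
Substituting: PV = $3,350.00 / 0.0163
PV = $205,521.47

$205,521.47


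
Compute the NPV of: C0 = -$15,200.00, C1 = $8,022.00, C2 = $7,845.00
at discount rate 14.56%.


Formula: NPV = C0 + C1/(1+r) + C2/(1+r)^2
Discount C1: $8,022.00 / (1 + 0.1456) = $7,002.44
Discount C2: $7,845.00 / (1 + 0.1456)^2 = $5,977.60
NPV = -$15,200.00 + $7,002.44 + $5,977.60 = -$2,219.95

-$2,219.95


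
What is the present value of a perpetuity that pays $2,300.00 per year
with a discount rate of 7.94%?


Formula: PV = C / r
Substituting: PV = $2,300.00 / 0.0794
PV = $28,967.25

$28,967.25


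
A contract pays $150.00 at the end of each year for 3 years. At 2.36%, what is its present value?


Formula: PV = PMT * (1 - (1+r)^(-n)) / r
Discount factor: (1 + 0.0236)^(-3) = 0.932415
Bracket: 1 - 0.932415 = 0.067585
PV = $150.00 * 0.067585 / 0.0236 = $429.57

$429.57


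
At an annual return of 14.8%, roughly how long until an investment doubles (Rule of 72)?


Formula: Years ≈ 72 / r
Substituting: Years ≈ 72 / 14.8
Years ≈ 4.9

4.9 years


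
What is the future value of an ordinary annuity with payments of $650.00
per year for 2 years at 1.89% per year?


Formula: FV = PMT * ((1+r)^n - 1) / r
Growth factor: (1 + 0.0189)^2 = 1.038157
Numerator: 1.038157 - 1 = 0.038157
FV = $650.00 * 0.038157 / 0.0189 = $1,312.29

$1,312.29


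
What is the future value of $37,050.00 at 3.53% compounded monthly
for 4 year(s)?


Formula: FV = P * (1 + r/m)^(m*t)
Period rate: r/m = 0.0353 / 12 = 0.002942
Total periods: m*t = 12 * 4 = 48
Growth factor: (1 + 0.002942)^48 = 1.151416
FV = $37,050.00 * 1.151416 = $42,659.97

$42,659.97


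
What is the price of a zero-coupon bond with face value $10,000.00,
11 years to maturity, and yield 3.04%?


Formula: Price = FV / (1 + r)^n
Substituting: Price = $10,000.00 / (1 + 0.0304)^11
Discount factor: (1.0304)^11 = 1.390159
Price = $10,000.00 / 1.390159 = $7,193.42

$7,193.42


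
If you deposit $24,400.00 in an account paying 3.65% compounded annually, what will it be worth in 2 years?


Formula: FV = P * (1 + r)^n
Substituting: FV = $24,400.00 * (1 + 0.0365)^2
Growth factor: (1.0365)^2 = 1.074332
FV = $24,400.00 * 1.074332 = $26,213.71

$26,213.71


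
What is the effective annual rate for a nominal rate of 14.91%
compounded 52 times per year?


Formula: EAR = (1 + r/m)^m - 1
Period rate: r/m = 0.1491 / 52 = 0.002867
Compounding: (1 + 0.002867)^52 = 1.160541
EAR = 1.160541 - 1 = 0.160541

0.160541


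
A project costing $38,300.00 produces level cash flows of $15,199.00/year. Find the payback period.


Formula: Payback = investment / annual cash flow
Substituting: Payback = $38,300.00 / $15,199.00
Payback = 2.5199 years

2.5199 years


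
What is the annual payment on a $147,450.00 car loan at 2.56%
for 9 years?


Formula: PMT = PV * r / (1 - (1+r)^(-n))
Denominator: 1 - (1 + 0.0256)^(-9) = 0.203478
Numerator: $147,450.00 * 0.0256 = 3774.72
PMT = 3774.72 / 0.203478 = $18,551.02

$18,551.02


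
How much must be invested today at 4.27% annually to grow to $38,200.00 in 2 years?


Formula: PV = FV / (1 + r)^n
Substituting: PV = $38,200.00 / (1 + 0.0427)^2
Discount factor: (1.0427)^2 = 1.087223
PV = $38,200.00 / 1.087223 = $35,135.38

$35,135.38


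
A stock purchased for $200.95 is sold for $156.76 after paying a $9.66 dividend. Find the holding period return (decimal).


Formula: HPR = (P1 - P0 + D) / P0
Gain: $156.76 - $200.95 + $9.66 = -$34.53
HPR = -$34.53 / $200.95 = -0.1718

-0.1718


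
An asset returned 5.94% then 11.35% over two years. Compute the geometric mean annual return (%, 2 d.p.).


Formula: Geometric mean = ((1+r1)*(1+r2))^(1/2) - 1
Product: (1 + 0.0594) * (1 + 0.1135) = 1.0594 * 1.1135 = 1.179642
Square root: 1.179642^0.5 = 1.086113
Geometric mean = 1.086113 - 1 = 0.086113
As percentage: 8.61%

8.61%


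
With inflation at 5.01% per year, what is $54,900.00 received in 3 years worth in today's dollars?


Formula: Real value = nominal / (1 + inflation)^years
Price level: (1 + 0.0501)^3 = 1.157956
Real value = $54,900.00 / 1.157956 = $47,411.14

$47,411.14


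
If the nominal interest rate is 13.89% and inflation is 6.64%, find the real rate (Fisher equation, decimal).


Formula: (1 + r_real) = (1 + r_nom) / (1 + inflation)
Substituting: (1 + r_real) = 1.1389 / 1.0664
(1 + r_real) = 1.067986
r_real = 1.067986 - 1 = 0.067986

0.067986


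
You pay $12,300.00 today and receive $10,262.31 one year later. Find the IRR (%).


Formula: IRR = C1/C0 - 1
Substituting: IRR = $10,262.31 / $12,300.00 - 1
Ratio: 0.834334 - 1 = -0.165666
IRR = -16.5666%

-16.5666%


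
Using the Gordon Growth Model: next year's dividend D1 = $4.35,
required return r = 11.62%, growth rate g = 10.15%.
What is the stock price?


Formula: P = D1 / (r - g)
Spread: r - g = 0.1162 - 0.1015 = 0.0147
Substituting: P = $4.35 / 0.0147
P = $295.92

$295.92


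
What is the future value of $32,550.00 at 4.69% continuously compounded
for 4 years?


Formula: FV = P * e^(r*t)
Exponent: r*t = 0.0469 * 4 = 0.1876
e^(0.1876) = 1.206351
FV = $32,550.00 * 1.206351 = $39,266.72

$39,266.72


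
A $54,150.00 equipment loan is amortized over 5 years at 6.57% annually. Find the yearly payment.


Formula: PMT = PV * r / (1 - (1+r)^(-n))
Denominator: 1 - (1 + 0.0657)^(-5) = 0.272513
Numerator: $54,150.00 * 0.0657 = 3557.655
PMT = 3557.655 / 0.272513 = $13,054.99

$13,054.99


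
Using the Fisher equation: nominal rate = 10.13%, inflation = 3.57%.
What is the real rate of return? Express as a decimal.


Formula: (1 + r_real) = (1 + r_nom) / (1 + inflation)
Substituting: (1 + r_real) = 1.1013 / 1.0357
(1 + r_real) = 1.063339
r_real = 1.063339 - 1 = 0.063339

0.063339


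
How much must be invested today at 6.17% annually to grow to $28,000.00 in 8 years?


Formula: PV = FV / (1 + r)^n
Substituting: PV = $28,000.00 / (1 + 0.0617)^8
Discount factor: (1.0617)^8 = 1.614413
PV = $28,000.00 / 1.614413 = $17,343.77

$17,343.77


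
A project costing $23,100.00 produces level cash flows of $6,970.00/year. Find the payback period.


Formula: Payback = investment / annual cash flow
Substituting: Payback = $23,100.00 / $6,970.00
Payback = 3.3142 years

3.3142 years


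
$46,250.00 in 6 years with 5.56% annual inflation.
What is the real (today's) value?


Formula: Real value = nominal / (1 + inflation)^years
Price level: (1 + 0.0556)^6 = 1.383555
Real value = $46,250.00 / 1.383555 = $33,428.39

$33,428.39


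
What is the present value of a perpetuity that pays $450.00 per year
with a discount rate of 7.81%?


Formula: PV = C / r
Substituting: PV = $450.00 / 0.0781
PV = $5,761.84

$5,761.84


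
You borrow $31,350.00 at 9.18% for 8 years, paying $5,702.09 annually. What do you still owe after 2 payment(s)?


Formula: Balance = PV*(1+r)^k - PMT*((1+r)^k - 1)/r
Growth: (1 + 0.0918)^2 = 1.192027
Accumulated factor: ((1+r)^k - 1)/r = 2.0918
Balance = $31,350.00 * 1.192027 - $5,702.09 * 2.0918
Balance = $25,442.42

$25,442.42


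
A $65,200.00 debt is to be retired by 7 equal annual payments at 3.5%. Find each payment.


Formula: PMT = PV * r / (1 - (1+r)^(-n))
Denominator: 1 - (1 + 0.035)^(-7) = 0.214009
Numerator: $65,200.00 * 0.035 = 2282.0
PMT = 2282.0 / 0.214009 = $10,663.10

$10,663.10
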